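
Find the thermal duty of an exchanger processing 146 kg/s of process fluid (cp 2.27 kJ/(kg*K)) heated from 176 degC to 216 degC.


Q = m_dot * cp * delta_T
delta_T = 216 - 176 = 40 K
Q = 146 * 2.27 * 40
= 331.42 * 40
= 13256.8 kW

13256.8 kW


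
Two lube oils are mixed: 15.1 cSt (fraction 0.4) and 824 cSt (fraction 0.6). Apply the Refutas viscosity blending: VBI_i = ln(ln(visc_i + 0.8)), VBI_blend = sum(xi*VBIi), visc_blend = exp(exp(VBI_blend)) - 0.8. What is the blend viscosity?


Refutas method: VBN_i = 14.534*ln(ln(visc_i + 0.8)) + 10.975, blended linearly by mass fraction; since VBN is linear in VBI_i = ln(ln(visc_i + 0.8)) and the fractions sum to 1, blend VBI directly: visc = exp(exp(VBI_blend)) - 0.8
VBI_1 = ln(ln(15.1 + 0.8)) = 1.01752
VBI_2 = ln(ln(824 + 0.8)) = 1.90436
VBI_blend = 0.4 * 1.01752 + 0.6 * 1.90436 = 1.54962
visc_blend = exp(exp(1.54962)) - 0.8 = 110.2

110.2 cSt


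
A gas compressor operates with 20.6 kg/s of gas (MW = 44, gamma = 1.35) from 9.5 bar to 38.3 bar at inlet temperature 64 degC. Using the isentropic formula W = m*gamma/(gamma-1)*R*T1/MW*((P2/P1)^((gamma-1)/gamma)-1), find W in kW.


Isentropic work: W = m*(gamma/(gamma-1))*(R*T1/MW)*((P2/P1)^((gamma-1)/gamma) - 1)
T1 = 64 + 273.15 = 337.15 K
Pressure ratio = 38.3 / 9.5 = 4.03158
Exponent = (1.35 - 1)/1.35 = 0.259259
(P2/P1)^exp - 1 = 4.03158^0.259259 - 1 = 0.435407
W = 20.6 * 1.35 / 0.35 * 8.314 * 337.15 / 44 * 0.435407 = 2204

2204 kW


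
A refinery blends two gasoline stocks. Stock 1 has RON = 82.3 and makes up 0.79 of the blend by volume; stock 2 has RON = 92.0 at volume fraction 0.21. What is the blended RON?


Linear blending: RON_blend = sum(vi * RONi)
Contribution 1: 0.79 * 82.3 = 65.017
Contribution 2: 0.21 * 92.0 = 19.32
RON_blend = 65.017 + 19.32 = 84.337

84.337


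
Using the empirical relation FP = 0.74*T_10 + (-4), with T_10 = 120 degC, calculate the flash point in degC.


FP = 0.74 * 120 + (-4) = 84.8

84.8 degC


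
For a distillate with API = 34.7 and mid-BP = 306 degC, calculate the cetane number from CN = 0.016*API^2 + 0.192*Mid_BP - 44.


CN = 0.016 * 34.7^2 + 0.192 * 306 - 44
CN = 19.26544 + 58.752 - 44 = 34.01744

34.01744


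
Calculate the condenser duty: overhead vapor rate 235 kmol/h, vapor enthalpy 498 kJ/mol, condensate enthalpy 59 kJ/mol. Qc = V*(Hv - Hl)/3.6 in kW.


Qc = 235 * (498 - 59) / 3.6 = 235 * 439 / 3.6 = 28660

28660 kW


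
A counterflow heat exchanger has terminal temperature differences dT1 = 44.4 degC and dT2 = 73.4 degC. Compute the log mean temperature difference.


LMTD = (dT1 - dT2) / ln(dT1/dT2)
= (44.4 - 73.4) / ln(44.4 / 73.4) = -29 / -0.502684 = 57.69

57.69 degC


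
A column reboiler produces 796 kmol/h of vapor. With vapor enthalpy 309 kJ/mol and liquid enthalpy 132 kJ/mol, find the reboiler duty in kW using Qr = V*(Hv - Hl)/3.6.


Qr = 796 * (309 - 132) / 3.6 = 796 * 177 / 3.6 = 39140

39140 kW


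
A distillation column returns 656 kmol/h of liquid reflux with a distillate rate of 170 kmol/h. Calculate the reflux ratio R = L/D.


Reflux ratio definition: R = L / D (liquid returned / distillate withdrawn)
L = 656 kmol/h, D = 170 kmol/h
R = 656 / 170 = 3.859

3.859


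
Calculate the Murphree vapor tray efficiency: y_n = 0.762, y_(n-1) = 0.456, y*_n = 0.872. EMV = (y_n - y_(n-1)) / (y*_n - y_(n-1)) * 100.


Murphree vapor efficiency: EMV = (y_n - y_(n-1)) / (y*_n - y_(n-1)) * 100
EMV = (0.762 - 0.456) / (0.872 - 0.456) * 100 = 0.306 / 0.416 * 100 = 73.56

73.56 %


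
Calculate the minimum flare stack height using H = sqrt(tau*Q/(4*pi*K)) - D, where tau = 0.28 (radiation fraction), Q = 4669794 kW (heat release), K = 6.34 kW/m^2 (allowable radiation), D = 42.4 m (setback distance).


tau*Q/(4*pi*K) = 0.28 * 4669794 / (4 * pi * 6.34) = 16411.8
sqrt(16411.8) = 128.109
H = 128.109 - 42.4 = 85.71

85.71 m


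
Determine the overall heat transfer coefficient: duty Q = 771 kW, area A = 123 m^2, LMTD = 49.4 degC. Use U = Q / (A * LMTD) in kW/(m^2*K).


From Q = U*A*LMTD, U = Q / (A * LMTD)
U = 771 / (123 * 49.4) = 771 / 6076.2 = 0.1269

0.1269 kW/(m^2*K)


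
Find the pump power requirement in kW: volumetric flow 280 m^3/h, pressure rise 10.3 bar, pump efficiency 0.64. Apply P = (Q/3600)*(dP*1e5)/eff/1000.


Q = 280 / 3600 = 0.0777778 m^3/s
P = 0.0777778 * (10.3 * 1e5) / 0.64 / 1000 = 125.2

125.2 kW


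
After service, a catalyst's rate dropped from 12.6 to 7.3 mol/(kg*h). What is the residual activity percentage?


Activity (%) = (rate_used / rate_fresh) * 100
rate_used = 7.3, rate_fresh = 12.6
= (7.3 / 12.6) * 100
= 0.5794 * 100 = 57.94

57.94 %


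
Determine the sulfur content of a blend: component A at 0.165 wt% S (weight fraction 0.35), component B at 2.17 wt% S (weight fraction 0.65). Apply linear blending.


Linear sulfur blending: S_blend = x1*S1 + x2*S2
Contribution 1: 0.35 * 0.165 = 0.05775 wt%
Contribution 2: 0.65 * 2.17 = 1.4105 wt%
S_blend = 0.05775 + 1.4105 = 1.46825

1.46825 wt%


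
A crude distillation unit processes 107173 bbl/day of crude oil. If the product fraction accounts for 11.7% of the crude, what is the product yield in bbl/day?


Crude throughput = 107173 bbl/day
Fraction yield = 11.7%
yield = throughput * fraction / 100
yield = 107173 * 11.7 / 100 = 12539.241

12539.241 bbl/day


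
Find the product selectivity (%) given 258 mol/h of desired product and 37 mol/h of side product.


Selectivity = desired / (desired + undesired) * 100
Total products = 258 + 37 = 295 mol/h
S = 258 / 295 * 100
= 0.8746 * 100
= 87.46 %

87.46 %


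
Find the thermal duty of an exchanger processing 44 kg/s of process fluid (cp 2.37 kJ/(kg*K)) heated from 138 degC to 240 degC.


Q = m_dot * cp * delta_T
delta_T = 240 - 138 = 102 K
Q = 44 * 2.37 * 102
= 104.28 * 102
= 10636.56 kW

10636.56 kW


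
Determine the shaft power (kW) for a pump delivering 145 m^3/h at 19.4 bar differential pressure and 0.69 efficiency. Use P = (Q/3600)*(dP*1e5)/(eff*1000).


Q = 145 / 3600 = 0.0402778 m^3/s
P = 0.0402778 * (19.4 * 1e5) / 0.69 / 1000 = 113.2

113.2 kW


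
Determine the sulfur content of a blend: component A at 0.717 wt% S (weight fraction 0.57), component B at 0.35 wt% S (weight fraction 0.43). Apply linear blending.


Linear sulfur blending: S_blend = x1*S1 + x2*S2
Contribution 1: 0.57 * 0.717 = 0.40869 wt%
Contribution 2: 0.43 * 0.35 = 0.1505 wt%
S_blend = 0.40869 + 0.1505 = 0.55919

0.55919 wt%


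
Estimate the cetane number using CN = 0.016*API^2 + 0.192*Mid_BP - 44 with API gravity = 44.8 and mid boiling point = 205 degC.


CN = 0.016 * 44.8^2 + 0.192 * 205 - 44
CN = 32.11264 + 39.36 - 44 = 27.47264

27.47264


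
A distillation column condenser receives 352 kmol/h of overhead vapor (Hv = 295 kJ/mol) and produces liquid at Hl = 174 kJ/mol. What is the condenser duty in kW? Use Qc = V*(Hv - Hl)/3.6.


Qc = 352 * (295 - 174) / 3.6 = 352 * 121 / 3.6 = 11830

11830 kW


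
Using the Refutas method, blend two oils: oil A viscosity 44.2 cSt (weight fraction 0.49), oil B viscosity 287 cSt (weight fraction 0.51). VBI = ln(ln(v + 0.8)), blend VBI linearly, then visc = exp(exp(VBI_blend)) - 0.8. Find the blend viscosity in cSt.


Refutas method: VBN_i = 14.534*ln(ln(visc_i + 0.8)) + 10.975, blended linearly by mass fraction; since VBN is linear in VBI_i = ln(ln(visc_i + 0.8)) and the fractions sum to 1, blend VBI directly: visc = exp(exp(VBI_blend)) - 0.8
VBI_1 = ln(ln(44.2 + 0.8)) = 1.33675
VBI_2 = ln(ln(287 + 0.8)) = 1.73382
VBI_blend = 0.49 * 1.33675 + 0.51 * 1.73382 = 1.53926
visc_blend = exp(exp(1.53926)) - 0.8 = 105.0

105.0 cSt


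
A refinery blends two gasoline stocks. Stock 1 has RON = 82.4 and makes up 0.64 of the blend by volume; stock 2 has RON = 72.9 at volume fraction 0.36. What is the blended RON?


Linear blending: RON_blend = sum(vi * RONi)
Contribution 1: 0.64 * 82.4 = 52.736
Contribution 2: 0.36 * 72.9 = 26.244
RON_blend = 52.736 + 26.244 = 78.98

78.98


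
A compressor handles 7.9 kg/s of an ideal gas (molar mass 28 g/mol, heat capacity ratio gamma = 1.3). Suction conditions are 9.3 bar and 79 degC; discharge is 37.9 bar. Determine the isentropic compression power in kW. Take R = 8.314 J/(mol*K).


Isentropic work: W = m*(gamma/(gamma-1))*(R*T1/MW)*((P2/P1)^((gamma-1)/gamma) - 1)
T1 = 79 + 273.15 = 352.15 K
Pressure ratio = 37.9 / 9.3 = 4.07527
Exponent = (1.3 - 1)/1.3 = 0.230769
(P2/P1)^exp - 1 = 4.07527^0.230769 - 1 = 0.382946
W = 7.9 * 1.3 / 0.3 * 8.314 * 352.15 / 28 * 0.382946 = 1371

1371 kW


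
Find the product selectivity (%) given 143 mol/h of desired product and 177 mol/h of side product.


Selectivity = desired / (desired + undesired) * 100
Total products = 143 + 177 = 320 mol/h
S = 143 / 320 * 100
= 0.4469 * 100
= 44.69 %

44.69 %


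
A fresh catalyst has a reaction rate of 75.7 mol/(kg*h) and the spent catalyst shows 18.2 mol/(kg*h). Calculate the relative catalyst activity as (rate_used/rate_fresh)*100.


Activity (%) = (rate_used / rate_fresh) * 100
rate_used = 18.2, rate_fresh = 75.7
= (18.2 / 75.7) * 100
= 0.2404 * 100 = 24.04

24.04 %


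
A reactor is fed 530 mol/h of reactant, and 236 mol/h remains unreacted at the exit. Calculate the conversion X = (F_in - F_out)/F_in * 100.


X = (F_in - F_out) / F_in * 100
Moles reacted = 530 - 236 = 294
X = 294 / 530 * 100
= 0.5547 * 100
= 55.47 %

55.47 %


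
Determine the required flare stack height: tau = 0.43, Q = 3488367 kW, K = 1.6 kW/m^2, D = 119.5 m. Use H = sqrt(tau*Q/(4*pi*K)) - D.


tau*Q/(4*pi*K) = 0.43 * 3488367 / (4 * pi * 1.6) = 74603.8
sqrt(74603.8) = 273.137
H = 273.137 - 119.5 = 153.6

153.6 m


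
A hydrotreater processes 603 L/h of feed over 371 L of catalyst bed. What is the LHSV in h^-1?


LHSV = volumetric feed rate / catalyst volume
= 603 L/h / 371 L
= 1.625 h^-1

1.625 h^-1


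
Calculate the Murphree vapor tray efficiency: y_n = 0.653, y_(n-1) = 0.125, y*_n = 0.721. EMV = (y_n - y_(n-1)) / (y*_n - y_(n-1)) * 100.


Murphree vapor efficiency: EMV = (y_n - y_(n-1)) / (y*_n - y_(n-1)) * 100
EMV = (0.653 - 0.125) / (0.721 - 0.125) * 100 = 0.528 / 0.596 * 100 = 88.59

88.59 %


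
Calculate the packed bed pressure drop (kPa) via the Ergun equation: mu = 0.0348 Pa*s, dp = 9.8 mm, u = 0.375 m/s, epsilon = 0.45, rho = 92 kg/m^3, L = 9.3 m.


dp = 9.8 mm = 0.0098 m
Viscous term = 150*0.0348*0.375*(1-0.45)^2 / (0.0098^2*0.45^3) = 67660.9
Inertial term = 1.75*92*0.375^2*(1-0.45) / (0.0098*0.45^3) = 13944
dP/L = 67660.9 + 13944 = 81604.9 Pa/m
dP = 81604.9 * 9.3 / 1000 = 758.9 kPa

758.9 kPa


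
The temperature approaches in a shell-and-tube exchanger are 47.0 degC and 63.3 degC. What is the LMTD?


LMTD = (dT1 - dT2) / ln(dT1/dT2)
= (47.0 - 63.3) / ln(47.0 / 63.3) = -16.3 / -0.297738 = 54.75

54.75 degC


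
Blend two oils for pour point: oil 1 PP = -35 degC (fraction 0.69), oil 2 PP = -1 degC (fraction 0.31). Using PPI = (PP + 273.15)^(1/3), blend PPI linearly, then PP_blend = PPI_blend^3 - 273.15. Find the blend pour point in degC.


PPI_1 = (-35 + 273.15)^(1/3) = 6.198456
PPI_2 = (-1 + 273.15)^(1/3) = 6.480414
PPI_blend = 0.69 * 6.198456 + 0.31 * 6.480414 = 6.285863
PP_blend = 6.285863^3 - 273.15 = 248.3675 - 273.15 = -24.78

-24.78 degC


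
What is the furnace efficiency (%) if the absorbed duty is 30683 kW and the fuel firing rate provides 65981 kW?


Furnace efficiency = Q_absorbed / Q_fuel * 100
= 30683 / 65981 * 100 = 46.50

46.50 %


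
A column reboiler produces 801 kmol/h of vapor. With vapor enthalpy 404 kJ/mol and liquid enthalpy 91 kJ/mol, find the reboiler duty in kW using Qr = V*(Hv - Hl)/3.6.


Qr = 801 * (404 - 91) / 3.6 = 801 * 313 / 3.6 = 69640

69640 kW


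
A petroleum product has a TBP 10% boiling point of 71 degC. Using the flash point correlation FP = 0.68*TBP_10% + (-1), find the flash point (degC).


FP = 0.68 * 71 + (-1) = 47.28

47.28 degC


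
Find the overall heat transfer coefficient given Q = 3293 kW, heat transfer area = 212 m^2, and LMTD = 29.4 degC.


From Q = U*A*LMTD, U = Q / (A * LMTD)
U = 3293 / (212 * 29.4) = 3293 / 6232.8 = 0.5283

0.5283 kW/(m^2*K)


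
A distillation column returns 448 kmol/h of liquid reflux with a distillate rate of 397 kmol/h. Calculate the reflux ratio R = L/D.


Reflux ratio definition: R = L / D (liquid returned / distillate withdrawn)
L = 448 kmol/h, D = 397 kmol/h
R = 448 / 397 = 1.128

1.128


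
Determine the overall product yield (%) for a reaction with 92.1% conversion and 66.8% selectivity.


Overall yield = conversion (%) * selectivity (%) / 100
Conversion = 92.1%, Selectivity = 66.8%
Y = 92.1 * 66.8 / 100
= 61.5228 %

61.5228 %


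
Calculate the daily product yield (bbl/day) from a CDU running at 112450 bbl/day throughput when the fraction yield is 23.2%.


Crude throughput = 112450 bbl/day
Fraction yield = 23.2%
yield = throughput * fraction / 100
yield = 112450 * 23.2 / 100 = 26088.4

26088.4 bbl/day


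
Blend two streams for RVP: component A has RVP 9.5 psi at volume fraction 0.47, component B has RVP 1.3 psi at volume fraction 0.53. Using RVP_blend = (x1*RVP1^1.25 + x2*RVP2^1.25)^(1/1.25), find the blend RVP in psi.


Chevron index: RVP_blend = (sum xi*RVPi^1.25)^(1/1.25)
RVP^1.25 terms: 0.47 * 9.5^1.25 + 0.53 * 1.3^1.25 = 8.57456
RVP_blend = 8.57456^(1/1.25) = 5.579

5.579 psi


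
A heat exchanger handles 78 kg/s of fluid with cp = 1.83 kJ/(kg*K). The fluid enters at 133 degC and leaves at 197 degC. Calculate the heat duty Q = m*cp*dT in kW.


Q = m_dot * cp * delta_T
delta_T = 197 - 133 = 64 K
Q = 78 * 1.83 * 64
= 142.74 * 64
= 9135.36 kW

9135.36 kW


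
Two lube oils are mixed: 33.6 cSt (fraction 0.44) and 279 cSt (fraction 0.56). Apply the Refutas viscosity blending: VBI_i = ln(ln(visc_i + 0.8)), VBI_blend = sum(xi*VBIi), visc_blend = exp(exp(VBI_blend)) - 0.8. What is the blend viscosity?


Refutas method: VBN_i = 14.534*ln(ln(visc_i + 0.8)) + 10.975, blended linearly by mass fraction; since VBN is linear in VBI_i = ln(ln(visc_i + 0.8)) and the fractions sum to 1, blend VBI directly: visc = exp(exp(VBI_blend)) - 0.8
VBI_1 = ln(ln(33.6 + 0.8)) = 1.26358
VBI_2 = ln(ln(279 + 0.8)) = 1.72883
VBI_blend = 0.44 * 1.26358 + 0.56 * 1.72883 = 1.52412
visc_blend = exp(exp(1.52412)) - 0.8 = 97.80

97.80 cSt


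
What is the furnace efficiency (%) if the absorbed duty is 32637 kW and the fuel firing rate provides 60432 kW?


Furnace efficiency = Q_absorbed / Q_fuel * 100
= 32637 / 60432 * 100 = 54.01

54.01 %


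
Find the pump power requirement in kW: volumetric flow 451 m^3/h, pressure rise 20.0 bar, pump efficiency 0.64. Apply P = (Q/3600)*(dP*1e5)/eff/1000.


Q = 451 / 3600 = 0.125278 m^3/s
P = 0.125278 * (20.0 * 1e5) / 0.64 / 1000 = 391.5

391.5 kW


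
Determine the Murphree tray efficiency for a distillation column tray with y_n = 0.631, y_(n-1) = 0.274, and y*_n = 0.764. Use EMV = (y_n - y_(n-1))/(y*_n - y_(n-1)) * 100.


Murphree vapor efficiency: EMV = (y_n - y_(n-1)) / (y*_n - y_(n-1)) * 100
EMV = (0.631 - 0.274) / (0.764 - 0.274) * 100 = 0.357 / 0.49 * 100 = 72.86

72.86 %


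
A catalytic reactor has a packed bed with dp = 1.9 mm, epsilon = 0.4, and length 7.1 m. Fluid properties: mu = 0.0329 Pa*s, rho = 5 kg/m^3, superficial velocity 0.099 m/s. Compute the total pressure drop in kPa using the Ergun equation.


dp = 1.9 mm = 0.0019 m
Viscous term = 150*0.0329*0.099*(1-0.4)^2 / (0.0019^2*0.4^3) = 761268
Inertial term = 1.75*5*0.099^2*(1-0.4) / (0.0019*0.4^3) = 423.152
dP/L = 761268 + 423.152 = 761691 Pa/m
dP = 761691 * 7.1 / 1000 = 5408 kPa

5408 kPa


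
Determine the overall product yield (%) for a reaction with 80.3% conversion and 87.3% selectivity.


Overall yield = conversion (%) * selectivity (%) / 100
Conversion = 80.3%, Selectivity = 87.3%
Y = 80.3 * 87.3 / 100
= 70.1019 %

70.1019 %


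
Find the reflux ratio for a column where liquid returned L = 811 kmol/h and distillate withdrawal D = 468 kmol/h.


Reflux ratio definition: R = L / D (liquid returned / distillate withdrawn)
L = 811 kmol/h, D = 468 kmol/h
R = 811 / 468 = 1.733

1.733


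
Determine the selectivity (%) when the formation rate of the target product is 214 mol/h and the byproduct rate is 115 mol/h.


Selectivity = desired / (desired + undesired) * 100
Total products = 214 + 115 = 329 mol/h
S = 214 / 329 * 100
= 0.6505 * 100
= 65.05 %

65.05 %


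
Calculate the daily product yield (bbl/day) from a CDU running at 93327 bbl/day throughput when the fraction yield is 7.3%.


Crude throughput = 93327 bbl/day
Fraction yield = 7.3%
yield = throughput * fraction / 100
yield = 93327 * 7.3 / 100 = 6812.871

6812.871 bbl/day


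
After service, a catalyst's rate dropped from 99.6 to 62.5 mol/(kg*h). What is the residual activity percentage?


Activity (%) = (rate_used / rate_fresh) * 100
rate_used = 62.5, rate_fresh = 99.6
= (62.5 / 99.6) * 100
= 0.6275 * 100 = 62.75

62.75 %


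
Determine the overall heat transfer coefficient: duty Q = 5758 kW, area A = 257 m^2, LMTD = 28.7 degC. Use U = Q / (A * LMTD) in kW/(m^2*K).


From Q = U*A*LMTD, U = Q / (A * LMTD)
U = 5758 / (257 * 28.7) = 5758 / 7375.9 = 0.7807

0.7807 kW/(m^2*K)


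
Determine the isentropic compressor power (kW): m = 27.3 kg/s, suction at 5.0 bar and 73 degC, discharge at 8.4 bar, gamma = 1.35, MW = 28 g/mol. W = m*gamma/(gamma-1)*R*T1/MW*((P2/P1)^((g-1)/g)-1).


Isentropic work: W = m*(gamma/(gamma-1))*(R*T1/MW)*((P2/P1)^((gamma-1)/gamma) - 1)
T1 = 73 + 273.15 = 346.15 K
Pressure ratio = 8.4 / 5.0 = 1.68
Exponent = (1.35 - 1)/1.35 = 0.259259
(P2/P1)^exp - 1 = 1.68^0.259259 - 1 = 0.143967
W = 27.3 * 1.35 / 0.35 * 8.314 * 346.15 / 28 * 0.143967 = 1558

1558 kW


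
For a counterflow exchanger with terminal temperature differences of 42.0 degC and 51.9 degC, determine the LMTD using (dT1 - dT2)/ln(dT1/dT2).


LMTD = (dT1 - dT2) / ln(dT1/dT2)
= (42.0 - 51.9) / ln(42.0 / 51.9) = -9.9 / -0.211649 = 46.78

46.78 degC


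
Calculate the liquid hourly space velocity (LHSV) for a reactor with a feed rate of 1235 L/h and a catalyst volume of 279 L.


LHSV = volumetric feed rate / catalyst volume
= 1235 L/h / 279 L
= 4.427 h^-1

4.427 h^-1


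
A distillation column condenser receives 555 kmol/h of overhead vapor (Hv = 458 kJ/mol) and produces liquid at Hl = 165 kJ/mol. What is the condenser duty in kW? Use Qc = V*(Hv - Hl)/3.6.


Qc = 555 * (458 - 165) / 3.6 = 555 * 293 / 3.6 = 45170

45170 kW


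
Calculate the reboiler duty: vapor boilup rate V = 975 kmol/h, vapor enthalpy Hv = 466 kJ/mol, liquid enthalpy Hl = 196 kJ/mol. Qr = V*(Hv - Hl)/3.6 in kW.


Qr = 975 * (466 - 196) / 3.6 = 975 * 270 / 3.6 = 73120

73120 kW


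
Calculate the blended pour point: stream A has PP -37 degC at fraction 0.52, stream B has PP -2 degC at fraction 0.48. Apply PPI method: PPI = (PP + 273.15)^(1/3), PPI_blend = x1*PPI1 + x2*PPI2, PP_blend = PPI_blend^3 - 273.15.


PPI_1 = (-37 + 273.15)^(1/3) = 6.181056
PPI_2 = (-2 + 273.15)^(1/3) = 6.472467
PPI_blend = 0.52 * 6.181056 + 0.48 * 6.472467 = 6.320933
PP_blend = 6.320933^3 - 273.15 = 252.5478 - 273.15 = -20.6

-20.6 degC


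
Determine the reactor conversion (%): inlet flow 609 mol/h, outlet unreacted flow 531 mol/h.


X = (F_in - F_out) / F_in * 100
Moles reacted = 609 - 531 = 78
X = 78 / 609 * 100
= 0.1281 * 100
= 12.81 %

12.81 %


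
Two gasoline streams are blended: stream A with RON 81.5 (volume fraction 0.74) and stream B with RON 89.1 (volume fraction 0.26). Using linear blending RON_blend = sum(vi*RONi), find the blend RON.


Linear blending: RON_blend = sum(vi * RONi)
Contribution 1: 0.74 * 81.5 = 60.31
Contribution 2: 0.26 * 89.1 = 23.166
RON_blend = 60.31 + 23.166 = 83.476

83.476


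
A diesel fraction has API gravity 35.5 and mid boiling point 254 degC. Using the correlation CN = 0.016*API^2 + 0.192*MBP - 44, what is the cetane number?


CN = 0.016 * 35.5^2 + 0.192 * 254 - 44
CN = 20.164 + 48.768 - 44 = 24.932

24.932


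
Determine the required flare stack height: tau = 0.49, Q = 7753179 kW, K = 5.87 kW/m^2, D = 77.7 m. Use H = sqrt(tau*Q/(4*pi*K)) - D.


tau*Q/(4*pi*K) = 0.49 * 7753179 / (4 * pi * 5.87) = 51502.5
sqrt(51502.5) = 226.942
H = 226.942 - 77.7 = 149.2

149.2 m


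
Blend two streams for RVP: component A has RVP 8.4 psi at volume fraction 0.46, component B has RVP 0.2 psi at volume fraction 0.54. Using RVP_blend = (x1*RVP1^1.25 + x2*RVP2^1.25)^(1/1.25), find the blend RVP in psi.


Chevron index: RVP_blend = (sum xi*RVPi^1.25)^(1/1.25)
RVP^1.25 terms: 0.46 * 8.4^1.25 + 0.54 * 0.2^1.25 = 6.65042
RVP_blend = 6.65042^(1/1.25) = 4.553

4.553 psi


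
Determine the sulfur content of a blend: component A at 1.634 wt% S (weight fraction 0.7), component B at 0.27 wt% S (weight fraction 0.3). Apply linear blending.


Linear sulfur blending: S_blend = x1*S1 + x2*S2
Contribution 1: 0.7 * 1.634 = 1.1438 wt%
Contribution 2: 0.3 * 0.27 = 0.081 wt%
S_blend = 1.1438 + 0.081 = 1.2248

1.2248 wt%


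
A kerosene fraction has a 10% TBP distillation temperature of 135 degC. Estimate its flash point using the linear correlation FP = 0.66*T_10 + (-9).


FP = 0.66 * 135 + (-9) = 80.1

80.1 degC


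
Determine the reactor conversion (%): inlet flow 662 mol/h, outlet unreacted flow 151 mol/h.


X = (F_in - F_out) / F_in * 100
Moles reacted = 662 - 151 = 511
X = 511 / 662 * 100
= 0.7719 * 100
= 77.19 %

77.19 %


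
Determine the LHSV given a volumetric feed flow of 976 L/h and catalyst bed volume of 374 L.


LHSV = volumetric feed rate / catalyst volume
= 976 L/h / 374 L
= 2.610 h^-1

2.610 h^-1


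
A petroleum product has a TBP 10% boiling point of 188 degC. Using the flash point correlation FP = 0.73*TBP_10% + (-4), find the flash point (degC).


FP = 0.73 * 188 + (-4) = 133.24

133.24 degC


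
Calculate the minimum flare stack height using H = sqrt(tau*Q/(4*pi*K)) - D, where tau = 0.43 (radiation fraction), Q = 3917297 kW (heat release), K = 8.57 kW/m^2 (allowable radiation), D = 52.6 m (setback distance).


tau*Q/(4*pi*K) = 0.43 * 3917297 / (4 * pi * 8.57) = 15641
sqrt(15641) = 125.064
H = 125.064 - 52.6 = 72.46

72.46 m


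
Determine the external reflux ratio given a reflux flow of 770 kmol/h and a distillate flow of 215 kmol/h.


Reflux ratio definition: R = L / D (liquid returned / distillate withdrawn)
L = 770 kmol/h, D = 215 kmol/h
R = 770 / 215 = 3.581

3.581


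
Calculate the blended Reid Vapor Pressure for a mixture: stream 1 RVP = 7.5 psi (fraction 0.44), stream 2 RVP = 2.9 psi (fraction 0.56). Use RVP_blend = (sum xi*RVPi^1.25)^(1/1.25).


Chevron index: RVP_blend = (sum xi*RVPi^1.25)^(1/1.25)
RVP^1.25 terms: 0.44 * 7.5^1.25 + 0.56 * 2.9^1.25 = 7.58036
RVP_blend = 7.58036^(1/1.25) = 5.055

5.055 psi


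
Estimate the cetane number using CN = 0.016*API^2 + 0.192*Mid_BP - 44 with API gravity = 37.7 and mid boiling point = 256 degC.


CN = 0.016 * 37.7^2 + 0.192 * 256 - 44
CN = 22.74064 + 49.152 - 44 = 27.89264

27.89264


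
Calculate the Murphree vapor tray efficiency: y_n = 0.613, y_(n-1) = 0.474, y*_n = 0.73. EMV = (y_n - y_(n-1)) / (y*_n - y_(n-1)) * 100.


Murphree vapor efficiency: EMV = (y_n - y_(n-1)) / (y*_n - y_(n-1)) * 100
EMV = (0.613 - 0.474) / (0.73 - 0.474) * 100 = 0.139 / 0.256 * 100 = 54.30

54.30 %


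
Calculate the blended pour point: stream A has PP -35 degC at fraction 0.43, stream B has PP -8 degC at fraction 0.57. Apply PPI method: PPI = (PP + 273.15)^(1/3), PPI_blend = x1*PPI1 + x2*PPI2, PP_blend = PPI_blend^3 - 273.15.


PPI_1 = (-35 + 273.15)^(1/3) = 6.198456
PPI_2 = (-8 + 273.15)^(1/3) = 6.42437
PPI_blend = 0.43 * 6.198456 + 0.57 * 6.42437 = 6.327227
PP_blend = 6.327227^3 - 273.15 = 253.3029 - 273.15 = -19.85

-19.85 degC


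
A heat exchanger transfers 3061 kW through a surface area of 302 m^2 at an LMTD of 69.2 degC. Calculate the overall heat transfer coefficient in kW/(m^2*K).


From Q = U*A*LMTD, U = Q / (A * LMTD)
U = 3061 / (302 * 69.2) = 3061 / 20898.4 = 0.1465

0.1465 kW/(m^2*K)


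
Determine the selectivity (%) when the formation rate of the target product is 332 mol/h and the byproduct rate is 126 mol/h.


Selectivity = desired / (desired + undesired) * 100
Total products = 332 + 126 = 458 mol/h
S = 332 / 458 * 100
= 0.7249 * 100
= 72.49 %

72.49 %


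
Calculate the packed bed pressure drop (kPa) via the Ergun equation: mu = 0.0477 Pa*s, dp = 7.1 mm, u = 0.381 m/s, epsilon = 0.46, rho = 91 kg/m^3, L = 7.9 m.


dp = 7.1 mm = 0.0071 m
Viscous term = 150*0.0477*0.381*(1-0.46)^2 / (0.0071^2*0.46^3) = 162006
Inertial term = 1.75*91*0.381^2*(1-0.46) / (0.0071*0.46^3) = 18063.1
dP/L = 162006 + 18063.1 = 180069 Pa/m
dP = 180069 * 7.9 / 1000 = 1423 kPa

1423 kPa


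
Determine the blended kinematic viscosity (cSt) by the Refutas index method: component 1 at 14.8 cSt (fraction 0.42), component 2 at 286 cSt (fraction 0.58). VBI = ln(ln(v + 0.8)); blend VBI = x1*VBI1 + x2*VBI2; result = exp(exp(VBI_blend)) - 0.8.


Refutas method: VBN_i = 14.534*ln(ln(visc_i + 0.8)) + 10.975, blended linearly by mass fraction; since VBN is linear in VBI_i = ln(ln(visc_i + 0.8)) and the fractions sum to 1, blend VBI directly: visc = exp(exp(VBI_blend)) - 0.8
VBI_1 = ln(ln(14.8 + 0.8)) = 1.01061
VBI_2 = ln(ln(286 + 0.8)) = 1.73321
VBI_blend = 0.42 * 1.01061 + 0.58 * 1.73321 = 1.42972
visc_blend = exp(exp(1.42972)) - 0.8 = 64.40

64.40 cSt


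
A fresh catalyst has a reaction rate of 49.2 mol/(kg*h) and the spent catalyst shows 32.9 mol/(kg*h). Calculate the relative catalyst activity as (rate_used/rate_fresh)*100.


Activity (%) = (rate_used / rate_fresh) * 100
rate_used = 32.9, rate_fresh = 49.2
= (32.9 / 49.2) * 100
= 0.6687 * 100 = 66.87

66.87 %


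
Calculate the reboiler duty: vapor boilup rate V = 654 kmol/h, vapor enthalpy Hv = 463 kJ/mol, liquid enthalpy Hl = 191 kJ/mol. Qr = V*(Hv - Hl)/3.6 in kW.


Qr = 654 * (463 - 191) / 3.6 = 654 * 272 / 3.6 = 49410

49410 kW


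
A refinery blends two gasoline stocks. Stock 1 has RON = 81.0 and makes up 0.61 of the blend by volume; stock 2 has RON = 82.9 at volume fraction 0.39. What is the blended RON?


Linear blending: RON_blend = sum(vi * RONi)
Contribution 1: 0.61 * 81.0 = 49.41
Contribution 2: 0.39 * 82.9 = 32.331
RON_blend = 49.41 + 32.331 = 81.741

81.741


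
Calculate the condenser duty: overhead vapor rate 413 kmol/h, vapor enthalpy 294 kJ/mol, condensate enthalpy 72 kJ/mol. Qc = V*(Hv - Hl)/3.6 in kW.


Qc = 413 * (294 - 72) / 3.6 = 413 * 222 / 3.6 = 25470

25470 kW


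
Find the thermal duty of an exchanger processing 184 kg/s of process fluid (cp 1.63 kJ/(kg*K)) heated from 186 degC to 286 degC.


Q = m_dot * cp * delta_T
delta_T = 286 - 186 = 100 K
Q = 184 * 1.63 * 100
= 299.92 * 100
= 29992 kW

29992 kW


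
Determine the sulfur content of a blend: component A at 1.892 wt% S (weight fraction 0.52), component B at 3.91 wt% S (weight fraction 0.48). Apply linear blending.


Linear sulfur blending: S_blend = x1*S1 + x2*S2
Contribution 1: 0.52 * 1.892 = 0.98384 wt%
Contribution 2: 0.48 * 3.91 = 1.8768 wt%
S_blend = 0.98384 + 1.8768 = 2.86064

2.86064 wt%


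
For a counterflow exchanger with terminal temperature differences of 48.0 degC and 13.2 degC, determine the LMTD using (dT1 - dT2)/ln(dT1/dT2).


LMTD = (dT1 - dT2) / ln(dT1/dT2)
= (48.0 - 13.2) / ln(48.0 / 13.2) = 34.8 / 1.29098 = 26.96

26.96 degC


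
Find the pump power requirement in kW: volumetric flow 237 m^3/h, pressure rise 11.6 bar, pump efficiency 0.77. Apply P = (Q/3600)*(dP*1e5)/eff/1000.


Q = 237 / 3600 = 0.0658333 m^3/s
P = 0.0658333 * (11.6 * 1e5) / 0.77 / 1000 = 99.18

99.18 kW


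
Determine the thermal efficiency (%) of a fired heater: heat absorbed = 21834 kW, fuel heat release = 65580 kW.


Furnace efficiency = Q_absorbed / Q_fuel * 100
= 21834 / 65580 * 100 = 33.29

33.29 %


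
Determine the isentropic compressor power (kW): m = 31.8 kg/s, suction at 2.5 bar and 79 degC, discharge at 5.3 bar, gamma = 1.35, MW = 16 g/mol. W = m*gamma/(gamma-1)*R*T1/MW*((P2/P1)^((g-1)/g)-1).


Isentropic work: W = m*(gamma/(gamma-1))*(R*T1/MW)*((P2/P1)^((gamma-1)/gamma) - 1)
T1 = 79 + 273.15 = 352.15 K
Pressure ratio = 5.3 / 2.5 = 2.12
Exponent = (1.35 - 1)/1.35 = 0.259259
(P2/P1)^exp - 1 = 2.12^0.259259 - 1 = 0.215082
W = 31.8 * 1.35 / 0.35 * 8.314 * 352.15 / 16 * 0.215082 = 4827

4827 kW


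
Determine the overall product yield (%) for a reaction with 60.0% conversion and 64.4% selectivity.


Overall yield = conversion (%) * selectivity (%) / 100
Conversion = 60.0%, Selectivity = 64.4%
Y = 60.0 * 64.4 / 100
= 38.64 %

38.64 %


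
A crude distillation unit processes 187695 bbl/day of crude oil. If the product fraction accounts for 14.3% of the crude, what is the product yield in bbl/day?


Crude throughput = 187695 bbl/day
Fraction yield = 14.3%
yield = throughput * fraction / 100
yield = 187695 * 14.3 / 100 = 26840.385

26840.385 bbl/day


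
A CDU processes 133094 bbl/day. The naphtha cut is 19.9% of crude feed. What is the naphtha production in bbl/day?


Crude throughput = 133094 bbl/day
Fraction yield = 19.9%
yield = throughput * fraction / 100
yield = 133094 * 19.9 / 100 = 26485.706

26485.706 bbl/day


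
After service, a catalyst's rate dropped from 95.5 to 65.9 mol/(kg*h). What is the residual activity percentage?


Activity (%) = (rate_used / rate_fresh) * 100
rate_used = 65.9, rate_fresh = 95.5
= (65.9 / 95.5) * 100
= 0.6901 * 100 = 69.01

69.01 %


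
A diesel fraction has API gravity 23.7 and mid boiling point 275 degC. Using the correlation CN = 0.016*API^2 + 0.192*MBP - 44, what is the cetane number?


CN = 0.016 * 23.7^2 + 0.192 * 275 - 44
CN = 8.98704 + 52.8 - 44 = 17.78704

17.78704


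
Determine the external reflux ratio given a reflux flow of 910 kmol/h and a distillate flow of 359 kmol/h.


Reflux ratio definition: R = L / D (liquid returned / distillate withdrawn)
L = 910 kmol/h, D = 359 kmol/h
R = 910 / 359 = 2.535

2.535


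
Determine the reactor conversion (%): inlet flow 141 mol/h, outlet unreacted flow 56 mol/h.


X = (F_in - F_out) / F_in * 100
Moles reacted = 141 - 56 = 85
X = 85 / 141 * 100
= 0.6028 * 100
= 60.28 %

60.28 %


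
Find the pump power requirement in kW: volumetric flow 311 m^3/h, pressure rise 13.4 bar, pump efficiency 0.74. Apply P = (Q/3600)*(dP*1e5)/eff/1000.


Q = 311 / 3600 = 0.0863889 m^3/s
P = 0.0863889 * (13.4 * 1e5) / 0.74 / 1000 = 156.4

156.4 kW


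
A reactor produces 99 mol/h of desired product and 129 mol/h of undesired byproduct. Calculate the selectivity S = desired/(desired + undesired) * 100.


Selectivity = desired / (desired + undesired) * 100
Total products = 99 + 129 = 228 mol/h
S = 99 / 228 * 100
= 0.4342 * 100
= 43.42 %

43.42 %


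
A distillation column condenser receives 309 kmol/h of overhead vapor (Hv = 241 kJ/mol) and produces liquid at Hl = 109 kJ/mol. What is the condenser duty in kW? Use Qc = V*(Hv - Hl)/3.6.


Qc = 309 * (241 - 109) / 3.6 = 309 * 132 / 3.6 = 11330

11330 kW


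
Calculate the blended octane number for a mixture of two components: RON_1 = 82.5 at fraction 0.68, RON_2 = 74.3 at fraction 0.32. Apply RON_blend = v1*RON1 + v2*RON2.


Linear blending: RON_blend = sum(vi * RONi)
Contribution 1: 0.68 * 82.5 = 56.1
Contribution 2: 0.32 * 74.3 = 23.776
RON_blend = 56.1 + 23.776 = 79.876

79.876


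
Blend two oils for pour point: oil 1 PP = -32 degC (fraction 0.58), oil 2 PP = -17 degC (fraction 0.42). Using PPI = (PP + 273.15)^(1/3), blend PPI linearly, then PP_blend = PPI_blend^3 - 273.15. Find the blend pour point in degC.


PPI_1 = (-32 + 273.15)^(1/3) = 6.224375
PPI_2 = (-17 + 273.15)^(1/3) = 6.350844
PPI_blend = 0.58 * 6.224375 + 0.42 * 6.350844 = 6.277492
PP_blend = 6.277492^3 - 273.15 = 247.3765 - 273.15 = -25.77

-25.77 degC


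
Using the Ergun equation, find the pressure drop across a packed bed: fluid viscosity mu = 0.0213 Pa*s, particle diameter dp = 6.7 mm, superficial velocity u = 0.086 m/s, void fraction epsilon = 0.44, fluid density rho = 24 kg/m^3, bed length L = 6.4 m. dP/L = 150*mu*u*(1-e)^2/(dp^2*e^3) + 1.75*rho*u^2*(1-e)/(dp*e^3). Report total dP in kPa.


dp = 6.7 mm = 0.0067 m
Viscous term = 150*0.0213*0.086*(1-0.44)^2 / (0.0067^2*0.44^3) = 22534
Inertial term = 1.75*24*0.086^2*(1-0.44) / (0.0067*0.44^3) = 304.79
dP/L = 22534 + 304.79 = 22838.8 Pa/m
dP = 22838.8 * 6.4 / 1000 = 146.2 kPa

146.2 kPa


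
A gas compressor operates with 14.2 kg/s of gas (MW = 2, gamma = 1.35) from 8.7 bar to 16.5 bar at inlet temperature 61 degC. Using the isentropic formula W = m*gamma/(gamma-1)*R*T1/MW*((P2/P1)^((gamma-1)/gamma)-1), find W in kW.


Isentropic work: W = m*(gamma/(gamma-1))*(R*T1/MW)*((P2/P1)^((gamma-1)/gamma) - 1)
T1 = 61 + 273.15 = 334.15 K
Pressure ratio = 16.5 / 8.7 = 1.89655
Exponent = (1.35 - 1)/1.35 = 0.259259
(P2/P1)^exp - 1 = 1.89655^0.259259 - 1 = 0.180497
W = 14.2 * 1.35 / 0.35 * 8.314 * 334.15 / 2 * 0.180497 = 13730

13730 kW


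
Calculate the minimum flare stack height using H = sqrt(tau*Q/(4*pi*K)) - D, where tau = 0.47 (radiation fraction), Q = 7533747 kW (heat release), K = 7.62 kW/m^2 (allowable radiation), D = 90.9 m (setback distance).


tau*Q/(4*pi*K) = 0.47 * 7533747 / (4 * pi * 7.62) = 36978.1
sqrt(36978.1) = 192.297
H = 192.297 - 90.9 = 101.4

101.4 m


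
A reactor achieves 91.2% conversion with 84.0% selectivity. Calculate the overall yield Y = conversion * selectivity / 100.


Overall yield = conversion (%) * selectivity (%) / 100
Conversion = 91.2%, Selectivity = 84.0%
Y = 91.2 * 84.0 / 100
= 76.608 %

76.608 %


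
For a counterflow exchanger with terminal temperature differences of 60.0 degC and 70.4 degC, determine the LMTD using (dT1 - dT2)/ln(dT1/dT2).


LMTD = (dT1 - dT2) / ln(dT1/dT2)
= (60.0 - 70.4) / ln(60.0 / 70.4) = -10.4 / -0.159849 = 65.06

65.06 degC


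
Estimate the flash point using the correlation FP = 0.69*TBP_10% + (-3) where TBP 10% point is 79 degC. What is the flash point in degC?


FP = 0.69 * 79 + (-3) = 51.51

51.51 degC


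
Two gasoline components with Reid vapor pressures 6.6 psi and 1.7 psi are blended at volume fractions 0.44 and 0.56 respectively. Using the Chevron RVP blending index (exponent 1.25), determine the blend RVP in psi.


Chevron index: RVP_blend = (sum xi*RVPi^1.25)^(1/1.25)
RVP^1.25 terms: 0.44 * 6.6^1.25 + 0.56 * 1.7^1.25 = 5.74165
RVP_blend = 5.74165^(1/1.25) = 4.048

4.048 psi


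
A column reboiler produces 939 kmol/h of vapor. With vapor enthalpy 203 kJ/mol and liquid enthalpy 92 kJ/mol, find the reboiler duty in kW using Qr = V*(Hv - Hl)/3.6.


Qr = 939 * (203 - 92) / 3.6 = 939 * 111 / 3.6 = 28950

28950 kW


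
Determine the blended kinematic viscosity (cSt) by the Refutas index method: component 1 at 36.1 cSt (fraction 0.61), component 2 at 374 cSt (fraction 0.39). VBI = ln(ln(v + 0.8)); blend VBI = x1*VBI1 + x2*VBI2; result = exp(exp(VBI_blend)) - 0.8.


Refutas method: VBN_i = 14.534*ln(ln(visc_i + 0.8)) + 10.975, blended linearly by mass fraction; since VBN is linear in VBI_i = ln(ln(visc_i + 0.8)) and the fractions sum to 1, blend VBI directly: visc = exp(exp(VBI_blend)) - 0.8
VBI_1 = ln(ln(36.1 + 0.8)) = 1.28321
VBI_2 = ln(ln(374 + 0.8)) = 1.77942
VBI_blend = 0.61 * 1.28321 + 0.39 * 1.77942 = 1.47673
visc_blend = exp(exp(1.47673)) - 0.8 = 78.93

78.93 cSt


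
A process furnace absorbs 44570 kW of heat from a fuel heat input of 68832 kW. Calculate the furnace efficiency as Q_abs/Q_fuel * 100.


Furnace efficiency = Q_absorbed / Q_fuel * 100
= 44570 / 68832 * 100 = 64.75

64.75 %


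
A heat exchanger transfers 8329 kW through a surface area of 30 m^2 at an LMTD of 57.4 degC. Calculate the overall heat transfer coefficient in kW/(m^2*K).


From Q = U*A*LMTD, U = Q / (A * LMTD)
U = 8329 / (30 * 57.4) = 8329 / 1722 = 4.837

4.837 kW/(m^2*K)


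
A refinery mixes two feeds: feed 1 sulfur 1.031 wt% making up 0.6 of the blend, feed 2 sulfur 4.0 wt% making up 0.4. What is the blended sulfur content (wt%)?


Linear sulfur blending: S_blend = x1*S1 + x2*S2
Contribution 1: 0.6 * 1.031 = 0.6186 wt%
Contribution 2: 0.4 * 4.0 = 1.6 wt%
S_blend = 0.6186 + 1.6 = 2.2186

2.2186 wt%


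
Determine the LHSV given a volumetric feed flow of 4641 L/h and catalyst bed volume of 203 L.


LHSV = volumetric feed rate / catalyst volume
= 4641 L/h / 203 L
= 22.86 h^-1

22.86 h^-1


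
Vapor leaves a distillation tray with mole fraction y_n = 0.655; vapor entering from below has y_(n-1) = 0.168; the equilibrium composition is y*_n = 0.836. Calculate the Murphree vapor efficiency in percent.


Murphree vapor efficiency: EMV = (y_n - y_(n-1)) / (y*_n - y_(n-1)) * 100
EMV = (0.655 - 0.168) / (0.836 - 0.168) * 100 = 0.487 / 0.668 * 100 = 72.90

72.90 %


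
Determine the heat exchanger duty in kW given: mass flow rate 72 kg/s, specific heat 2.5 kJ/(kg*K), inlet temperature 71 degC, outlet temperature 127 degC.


Q = m_dot * cp * delta_T
delta_T = 127 - 71 = 56 K
Q = 72 * 2.5 * 56
= 180 * 56
= 10080 kW

10080 kW


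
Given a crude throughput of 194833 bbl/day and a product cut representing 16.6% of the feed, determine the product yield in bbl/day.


Crude throughput = 194833 bbl/day
Fraction yield = 16.6%
yield = throughput * fraction / 100
yield = 194833 * 16.6 / 100 = 32342.278

32342.278 bbl/day


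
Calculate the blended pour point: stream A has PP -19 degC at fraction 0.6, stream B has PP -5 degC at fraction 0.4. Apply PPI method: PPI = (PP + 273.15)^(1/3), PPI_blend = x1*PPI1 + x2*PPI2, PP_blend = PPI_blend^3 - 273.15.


PPI_1 = (-19 + 273.15)^(1/3) = 6.334272
PPI_2 = (-5 + 273.15)^(1/3) = 6.448508
PPI_blend = 0.6 * 6.334272 + 0.4 * 6.448508 = 6.379966
PP_blend = 6.379966^3 - 273.15 = 259.6899 - 273.15 = -13.46

-13.46 degC


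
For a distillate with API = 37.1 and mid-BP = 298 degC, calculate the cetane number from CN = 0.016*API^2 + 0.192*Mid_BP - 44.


CN = 0.016 * 37.1^2 + 0.192 * 298 - 44
CN = 22.02256 + 57.216 - 44 = 35.23856

35.23856


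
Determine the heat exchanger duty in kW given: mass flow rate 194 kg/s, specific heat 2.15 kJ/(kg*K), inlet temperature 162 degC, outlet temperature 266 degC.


Q = m_dot * cp * delta_T
delta_T = 266 - 162 = 104 K
Q = 194 * 2.15 * 104
= 417.1 * 104
= 43378.4 kW

43378.4 kW


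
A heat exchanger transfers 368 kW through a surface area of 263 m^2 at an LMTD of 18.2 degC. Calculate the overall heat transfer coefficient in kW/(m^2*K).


From Q = U*A*LMTD, U = Q / (A * LMTD)
U = 368 / (263 * 18.2) = 368 / 4786.6 = 0.07688

0.07688 kW/(m^2*K)


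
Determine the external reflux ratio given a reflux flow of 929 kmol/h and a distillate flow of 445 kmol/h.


Reflux ratio definition: R = L / D (liquid returned / distillate withdrawn)
L = 929 kmol/h, D = 445 kmol/h
R = 929 / 445 = 2.088

2.088


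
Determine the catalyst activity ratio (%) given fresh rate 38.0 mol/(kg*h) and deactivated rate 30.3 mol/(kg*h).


Activity (%) = (rate_used / rate_fresh) * 100
rate_used = 30.3, rate_fresh = 38.0
= (30.3 / 38.0) * 100
= 0.7974 * 100 = 79.74

79.74 %


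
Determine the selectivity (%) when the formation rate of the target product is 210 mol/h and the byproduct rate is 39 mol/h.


Selectivity = desired / (desired + undesired) * 100
Total products = 210 + 39 = 249 mol/h
S = 210 / 249 * 100
= 0.8434 * 100
= 84.34 %

84.34 %


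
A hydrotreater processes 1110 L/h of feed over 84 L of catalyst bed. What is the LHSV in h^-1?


LHSV = volumetric feed rate / catalyst volume
= 1110 L/h / 84 L
= 13.21 h^-1

13.21 h^-1


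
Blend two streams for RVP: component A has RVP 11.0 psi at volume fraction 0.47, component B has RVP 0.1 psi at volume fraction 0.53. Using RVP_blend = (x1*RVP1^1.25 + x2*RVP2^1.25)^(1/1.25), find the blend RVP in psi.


Chevron index: RVP_blend = (sum xi*RVPi^1.25)^(1/1.25)
RVP^1.25 terms: 0.47 * 11.0^1.25 + 0.53 * 0.1^1.25 = 9.4452
RVP_blend = 9.4452^(1/1.25) = 6.028

6.028 psi
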